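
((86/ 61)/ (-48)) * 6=-0.18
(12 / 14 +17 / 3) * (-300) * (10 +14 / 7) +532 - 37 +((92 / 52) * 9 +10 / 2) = -2090251 / 91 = -22969.79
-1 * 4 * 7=-28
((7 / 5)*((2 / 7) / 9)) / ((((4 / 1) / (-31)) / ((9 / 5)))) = -31 / 50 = -0.62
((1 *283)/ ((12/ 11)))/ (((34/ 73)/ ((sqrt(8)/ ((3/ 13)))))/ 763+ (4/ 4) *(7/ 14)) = 1632152074850297/ 3145811870202-38319408127 *sqrt(2)/ 1048603956734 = 518.78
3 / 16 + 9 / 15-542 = -43297 / 80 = -541.21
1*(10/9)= 10/9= 1.11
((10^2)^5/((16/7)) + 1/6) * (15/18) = 131250000005/36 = 3645833333.47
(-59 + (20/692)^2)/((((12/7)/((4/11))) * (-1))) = 12.51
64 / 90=32 / 45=0.71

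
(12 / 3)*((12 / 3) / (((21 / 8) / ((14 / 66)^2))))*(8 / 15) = 7168 / 49005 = 0.15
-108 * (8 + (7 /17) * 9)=-21492 /17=-1264.24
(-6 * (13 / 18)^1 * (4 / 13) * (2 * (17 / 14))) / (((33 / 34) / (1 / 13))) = -2312 / 9009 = -0.26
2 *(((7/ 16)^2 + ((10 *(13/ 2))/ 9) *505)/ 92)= 8403641/ 105984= 79.29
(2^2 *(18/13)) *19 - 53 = 679/13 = 52.23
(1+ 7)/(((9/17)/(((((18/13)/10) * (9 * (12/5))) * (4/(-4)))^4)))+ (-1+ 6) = 13544214948149/11156640625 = 1214.00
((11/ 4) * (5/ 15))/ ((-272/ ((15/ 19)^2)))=-825/ 392768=-0.00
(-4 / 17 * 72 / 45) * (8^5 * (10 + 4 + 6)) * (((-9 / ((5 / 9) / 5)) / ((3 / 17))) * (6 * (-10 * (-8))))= 54358179840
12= 12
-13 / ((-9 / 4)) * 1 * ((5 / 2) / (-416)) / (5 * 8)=-1 / 1152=-0.00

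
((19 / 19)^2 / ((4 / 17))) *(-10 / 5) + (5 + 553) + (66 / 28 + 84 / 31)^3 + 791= 120214675211 / 81746504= 1470.58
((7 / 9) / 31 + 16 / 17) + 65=312878 / 4743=65.97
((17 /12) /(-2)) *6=-17 /4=-4.25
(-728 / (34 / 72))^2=2376675.65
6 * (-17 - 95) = -672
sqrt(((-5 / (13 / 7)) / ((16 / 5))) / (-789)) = 5*sqrt(71799) / 41028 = 0.03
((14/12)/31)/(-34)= -7/6324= -0.00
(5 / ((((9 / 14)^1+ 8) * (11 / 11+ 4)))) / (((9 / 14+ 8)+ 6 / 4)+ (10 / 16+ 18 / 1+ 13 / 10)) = 3920 / 1018699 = 0.00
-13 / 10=-1.30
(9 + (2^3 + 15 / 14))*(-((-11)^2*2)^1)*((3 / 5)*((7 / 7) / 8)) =-328.00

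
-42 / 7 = -6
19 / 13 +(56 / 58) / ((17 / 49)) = 27203 / 6409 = 4.24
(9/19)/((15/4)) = 12/95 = 0.13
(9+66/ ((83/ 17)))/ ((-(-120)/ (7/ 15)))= 0.09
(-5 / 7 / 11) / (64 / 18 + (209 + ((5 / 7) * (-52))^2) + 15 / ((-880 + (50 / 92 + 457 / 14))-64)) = -4199265 / 102961006802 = -0.00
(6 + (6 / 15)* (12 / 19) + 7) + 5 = 1734 / 95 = 18.25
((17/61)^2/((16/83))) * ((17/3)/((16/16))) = 407779/178608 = 2.28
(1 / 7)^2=1 / 49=0.02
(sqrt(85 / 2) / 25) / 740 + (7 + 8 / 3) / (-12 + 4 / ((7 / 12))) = -1.88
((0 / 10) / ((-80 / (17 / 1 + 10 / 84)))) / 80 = 0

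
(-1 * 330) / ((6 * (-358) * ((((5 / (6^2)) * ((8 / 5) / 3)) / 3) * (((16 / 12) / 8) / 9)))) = 120285 / 358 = 335.99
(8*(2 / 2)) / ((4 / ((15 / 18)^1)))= 5 / 3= 1.67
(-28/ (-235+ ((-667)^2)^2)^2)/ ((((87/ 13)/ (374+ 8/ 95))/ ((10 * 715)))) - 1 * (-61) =329175961540407790300232759/ 5396327238367340849864799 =61.00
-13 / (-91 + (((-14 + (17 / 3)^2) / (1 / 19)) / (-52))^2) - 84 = -865693788 / 10339775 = -83.72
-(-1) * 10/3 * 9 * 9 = 270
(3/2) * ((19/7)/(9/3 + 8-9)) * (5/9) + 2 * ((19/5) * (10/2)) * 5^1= 16055/84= 191.13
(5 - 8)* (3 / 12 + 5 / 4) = -9 / 2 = -4.50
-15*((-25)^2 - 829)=3060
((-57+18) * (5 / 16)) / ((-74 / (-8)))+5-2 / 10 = 2577 / 740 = 3.48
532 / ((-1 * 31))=-17.16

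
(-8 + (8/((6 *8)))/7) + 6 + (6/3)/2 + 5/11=-241/462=-0.52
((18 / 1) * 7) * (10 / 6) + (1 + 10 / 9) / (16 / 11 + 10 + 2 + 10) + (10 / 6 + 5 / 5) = 494021 / 2322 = 212.76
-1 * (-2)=2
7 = 7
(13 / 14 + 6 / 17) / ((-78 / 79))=-24095 / 18564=-1.30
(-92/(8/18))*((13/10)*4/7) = -5382/35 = -153.77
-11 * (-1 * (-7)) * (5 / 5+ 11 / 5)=-1232 / 5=-246.40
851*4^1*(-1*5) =-17020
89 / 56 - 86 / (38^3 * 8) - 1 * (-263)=406518911 / 1536416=264.59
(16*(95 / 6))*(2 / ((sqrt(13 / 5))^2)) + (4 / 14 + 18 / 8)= 215569 / 1092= 197.41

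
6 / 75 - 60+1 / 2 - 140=-9971 / 50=-199.42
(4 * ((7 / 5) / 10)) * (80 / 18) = 112 / 45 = 2.49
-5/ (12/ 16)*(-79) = 1580/ 3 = 526.67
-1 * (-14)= 14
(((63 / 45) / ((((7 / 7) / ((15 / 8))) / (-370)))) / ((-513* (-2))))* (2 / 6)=-1295 / 4104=-0.32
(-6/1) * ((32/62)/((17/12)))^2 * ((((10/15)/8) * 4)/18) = -4096/277729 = -0.01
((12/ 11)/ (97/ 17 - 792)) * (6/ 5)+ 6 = 4409886/ 735185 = 6.00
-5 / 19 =-0.26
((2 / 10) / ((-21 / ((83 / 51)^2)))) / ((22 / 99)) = -6889 / 60690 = -0.11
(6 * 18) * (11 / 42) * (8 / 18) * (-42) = -528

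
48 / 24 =2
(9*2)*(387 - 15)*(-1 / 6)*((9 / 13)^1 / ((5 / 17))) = -170748 / 65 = -2626.89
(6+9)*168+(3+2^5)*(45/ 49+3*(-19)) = 3900/ 7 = 557.14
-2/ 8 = -0.25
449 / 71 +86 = 6555 / 71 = 92.32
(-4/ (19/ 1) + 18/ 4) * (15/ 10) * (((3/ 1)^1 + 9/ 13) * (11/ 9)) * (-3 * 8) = -172128/ 247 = -696.87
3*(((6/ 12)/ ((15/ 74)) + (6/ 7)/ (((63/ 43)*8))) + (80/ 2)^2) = 4711467/ 980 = 4807.62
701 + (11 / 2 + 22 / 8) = 2837 / 4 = 709.25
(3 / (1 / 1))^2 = 9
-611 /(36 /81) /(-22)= 5499 /88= 62.49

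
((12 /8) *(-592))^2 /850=394272 /425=927.70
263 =263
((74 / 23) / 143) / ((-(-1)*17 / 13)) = 74 / 4301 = 0.02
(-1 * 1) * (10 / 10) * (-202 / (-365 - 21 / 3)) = -101 / 186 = -0.54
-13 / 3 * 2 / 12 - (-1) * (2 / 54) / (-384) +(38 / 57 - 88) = -912961 / 10368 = -88.06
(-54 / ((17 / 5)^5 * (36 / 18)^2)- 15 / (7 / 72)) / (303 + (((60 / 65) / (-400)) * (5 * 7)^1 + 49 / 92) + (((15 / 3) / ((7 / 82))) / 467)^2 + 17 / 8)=-28003671340302867300 / 55455984323204283523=-0.50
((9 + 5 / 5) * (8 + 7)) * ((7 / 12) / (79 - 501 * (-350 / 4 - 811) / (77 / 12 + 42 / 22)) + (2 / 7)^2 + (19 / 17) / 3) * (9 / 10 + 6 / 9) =21162969547305 / 198275401436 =106.74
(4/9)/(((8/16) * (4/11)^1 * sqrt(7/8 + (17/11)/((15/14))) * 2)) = 22 * sqrt(1009470)/27531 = 0.80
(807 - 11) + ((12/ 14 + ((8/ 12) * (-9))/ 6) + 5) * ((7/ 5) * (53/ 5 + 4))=22382/ 25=895.28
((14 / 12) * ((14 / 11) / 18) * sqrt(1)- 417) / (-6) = 247649 / 3564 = 69.49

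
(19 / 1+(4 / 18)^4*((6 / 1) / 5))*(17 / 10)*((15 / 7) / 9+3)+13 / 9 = 121765141 / 1148175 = 106.05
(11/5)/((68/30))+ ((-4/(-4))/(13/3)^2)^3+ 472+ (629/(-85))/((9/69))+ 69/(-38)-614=-4667318045017/23385889605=-199.58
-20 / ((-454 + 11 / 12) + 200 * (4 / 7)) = 0.06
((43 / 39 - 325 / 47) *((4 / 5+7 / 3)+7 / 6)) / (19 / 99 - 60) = 7559013 / 18088655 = 0.42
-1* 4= -4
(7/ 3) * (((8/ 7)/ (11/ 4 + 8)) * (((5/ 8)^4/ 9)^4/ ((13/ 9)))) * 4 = 152587890625/ 2688378497679753216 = 0.00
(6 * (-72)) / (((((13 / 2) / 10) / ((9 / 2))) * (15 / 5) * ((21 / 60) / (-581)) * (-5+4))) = -21513600 / 13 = -1654892.31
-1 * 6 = -6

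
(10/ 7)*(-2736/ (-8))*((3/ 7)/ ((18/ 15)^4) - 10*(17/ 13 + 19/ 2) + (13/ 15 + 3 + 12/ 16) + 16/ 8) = -378145657/ 7644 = -49469.60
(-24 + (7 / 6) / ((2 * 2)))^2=323761 / 576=562.09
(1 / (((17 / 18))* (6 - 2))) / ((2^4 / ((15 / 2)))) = 135 / 1088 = 0.12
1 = 1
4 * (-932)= -3728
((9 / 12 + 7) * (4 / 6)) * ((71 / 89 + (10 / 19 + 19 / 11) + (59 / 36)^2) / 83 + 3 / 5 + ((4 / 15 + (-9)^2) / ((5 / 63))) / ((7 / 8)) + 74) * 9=1930450806948343 / 33347872800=57888.27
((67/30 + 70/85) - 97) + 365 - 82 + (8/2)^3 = 129059/510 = 253.06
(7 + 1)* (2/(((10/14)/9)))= 1008/5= 201.60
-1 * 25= -25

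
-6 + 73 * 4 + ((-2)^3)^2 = 350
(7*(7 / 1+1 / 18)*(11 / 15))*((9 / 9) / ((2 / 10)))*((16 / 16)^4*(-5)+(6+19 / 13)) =156464 / 351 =445.77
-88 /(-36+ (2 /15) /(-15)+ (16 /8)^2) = 9900 /3601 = 2.75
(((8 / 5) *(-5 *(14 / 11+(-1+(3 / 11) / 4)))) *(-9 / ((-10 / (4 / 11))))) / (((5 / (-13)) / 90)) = 25272 / 121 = 208.86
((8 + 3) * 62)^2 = 465124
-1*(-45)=45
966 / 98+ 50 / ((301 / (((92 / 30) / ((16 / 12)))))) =3082 / 301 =10.24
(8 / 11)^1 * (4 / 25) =32 / 275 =0.12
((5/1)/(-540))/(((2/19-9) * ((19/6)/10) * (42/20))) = 50/31941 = 0.00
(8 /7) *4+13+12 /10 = 657 /35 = 18.77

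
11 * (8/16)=11/2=5.50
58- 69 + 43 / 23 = -210 / 23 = -9.13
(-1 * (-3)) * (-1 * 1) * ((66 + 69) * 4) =-1620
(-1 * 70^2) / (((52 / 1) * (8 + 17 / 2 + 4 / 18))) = -3150 / 559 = -5.64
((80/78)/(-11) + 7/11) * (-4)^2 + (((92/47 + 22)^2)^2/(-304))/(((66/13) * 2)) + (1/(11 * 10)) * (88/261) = -6784382549955403/69207246905940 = -98.03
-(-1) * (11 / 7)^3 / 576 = 1331 / 197568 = 0.01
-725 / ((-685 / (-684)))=-723.94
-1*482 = -482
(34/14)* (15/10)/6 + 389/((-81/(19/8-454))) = 9840953/4536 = 2169.52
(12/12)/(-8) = -1/8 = -0.12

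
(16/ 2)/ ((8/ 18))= 18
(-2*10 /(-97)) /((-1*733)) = -20 /71101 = -0.00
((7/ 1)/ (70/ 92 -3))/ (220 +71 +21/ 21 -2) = -161/ 14935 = -0.01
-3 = -3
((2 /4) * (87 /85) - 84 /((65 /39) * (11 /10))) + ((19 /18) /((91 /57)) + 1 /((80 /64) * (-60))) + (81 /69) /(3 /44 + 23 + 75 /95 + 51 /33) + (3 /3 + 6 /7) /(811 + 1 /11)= -9189601838722947 /205998339697150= -44.61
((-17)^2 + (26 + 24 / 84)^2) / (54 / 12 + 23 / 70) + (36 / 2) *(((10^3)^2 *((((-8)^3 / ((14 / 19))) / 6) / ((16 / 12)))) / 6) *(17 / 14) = -2620174319405 / 8281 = -316407960.32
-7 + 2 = -5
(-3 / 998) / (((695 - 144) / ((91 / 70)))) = -39 / 5498980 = -0.00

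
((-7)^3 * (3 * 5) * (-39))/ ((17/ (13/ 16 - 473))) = -1515948525/ 272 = -5573340.17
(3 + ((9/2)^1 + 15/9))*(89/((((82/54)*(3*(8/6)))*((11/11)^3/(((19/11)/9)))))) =8455/328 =25.78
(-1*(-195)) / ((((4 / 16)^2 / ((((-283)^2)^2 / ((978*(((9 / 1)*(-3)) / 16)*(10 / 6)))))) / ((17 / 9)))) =-181446245189248 / 13203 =-13742804301.24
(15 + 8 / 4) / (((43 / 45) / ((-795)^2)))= 11244165.70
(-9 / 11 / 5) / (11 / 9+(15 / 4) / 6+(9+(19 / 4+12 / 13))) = -8424 / 850465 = -0.01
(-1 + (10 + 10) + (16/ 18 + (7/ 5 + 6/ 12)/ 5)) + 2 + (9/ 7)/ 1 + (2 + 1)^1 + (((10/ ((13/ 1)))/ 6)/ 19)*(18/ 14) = 20667559/ 778050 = 26.56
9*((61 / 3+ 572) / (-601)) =-8.87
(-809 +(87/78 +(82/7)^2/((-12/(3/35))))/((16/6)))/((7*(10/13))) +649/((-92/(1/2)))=-6792897939/44178400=-153.76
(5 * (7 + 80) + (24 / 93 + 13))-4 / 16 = 55553 / 124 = 448.01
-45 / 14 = -3.21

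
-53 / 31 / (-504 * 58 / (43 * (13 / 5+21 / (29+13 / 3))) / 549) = 44903137 / 10068800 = 4.46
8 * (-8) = -64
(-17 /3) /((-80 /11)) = 0.78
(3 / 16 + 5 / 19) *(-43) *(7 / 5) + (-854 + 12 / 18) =-880.46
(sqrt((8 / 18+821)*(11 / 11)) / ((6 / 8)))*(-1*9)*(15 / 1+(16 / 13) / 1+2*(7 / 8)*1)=-935*sqrt(7393) / 13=-6184.13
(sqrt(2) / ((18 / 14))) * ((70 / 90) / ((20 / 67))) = 3283 * sqrt(2) / 1620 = 2.87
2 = 2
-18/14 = -9/7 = -1.29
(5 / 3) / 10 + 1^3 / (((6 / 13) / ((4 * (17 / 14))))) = 449 / 42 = 10.69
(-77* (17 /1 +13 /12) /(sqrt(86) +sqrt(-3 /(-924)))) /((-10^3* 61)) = 1286593 /(366000* (sqrt(77) +154* sqrt(86))) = 0.00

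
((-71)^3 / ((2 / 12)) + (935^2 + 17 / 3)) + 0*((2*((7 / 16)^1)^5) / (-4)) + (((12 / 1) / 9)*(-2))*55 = -1273382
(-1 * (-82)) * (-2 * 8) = -1312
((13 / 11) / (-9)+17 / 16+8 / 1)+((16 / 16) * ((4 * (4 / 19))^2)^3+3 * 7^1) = 2257067374235 / 74520675504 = 30.29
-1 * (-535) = 535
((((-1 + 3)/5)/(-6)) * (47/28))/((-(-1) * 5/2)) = -47/1050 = -0.04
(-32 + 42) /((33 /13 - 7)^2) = 845 /1682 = 0.50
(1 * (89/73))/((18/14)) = 623/657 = 0.95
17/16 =1.06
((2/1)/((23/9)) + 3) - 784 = -17945/23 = -780.22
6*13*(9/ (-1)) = -702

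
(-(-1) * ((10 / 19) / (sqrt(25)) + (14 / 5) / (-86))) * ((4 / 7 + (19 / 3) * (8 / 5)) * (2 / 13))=222552 / 1858675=0.12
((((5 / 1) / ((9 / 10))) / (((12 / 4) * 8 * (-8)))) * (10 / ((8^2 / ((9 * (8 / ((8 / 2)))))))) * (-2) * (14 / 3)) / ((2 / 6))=875 / 384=2.28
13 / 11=1.18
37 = 37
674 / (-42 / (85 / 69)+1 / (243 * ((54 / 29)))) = -751759380 / 38025091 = -19.77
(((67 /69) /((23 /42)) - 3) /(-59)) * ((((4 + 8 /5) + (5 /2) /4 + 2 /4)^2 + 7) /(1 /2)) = 919171 /423200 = 2.17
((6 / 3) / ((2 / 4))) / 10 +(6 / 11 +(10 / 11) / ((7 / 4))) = 564 / 385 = 1.46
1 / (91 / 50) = 50 / 91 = 0.55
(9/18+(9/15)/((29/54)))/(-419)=-469/121510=-0.00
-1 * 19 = -19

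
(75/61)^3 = 421875/226981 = 1.86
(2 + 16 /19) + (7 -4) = 111 /19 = 5.84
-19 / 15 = -1.27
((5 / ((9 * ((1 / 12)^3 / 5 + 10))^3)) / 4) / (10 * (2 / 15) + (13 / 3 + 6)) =663552000 / 4514964573974407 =0.00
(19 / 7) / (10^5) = 19 / 700000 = 0.00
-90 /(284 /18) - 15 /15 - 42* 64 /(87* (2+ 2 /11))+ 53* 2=85.13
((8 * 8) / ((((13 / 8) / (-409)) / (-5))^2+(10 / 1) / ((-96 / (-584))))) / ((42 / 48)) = 411109785600 / 341922367549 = 1.20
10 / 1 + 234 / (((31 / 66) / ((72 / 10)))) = 557534 / 155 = 3596.99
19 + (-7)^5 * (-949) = 15949862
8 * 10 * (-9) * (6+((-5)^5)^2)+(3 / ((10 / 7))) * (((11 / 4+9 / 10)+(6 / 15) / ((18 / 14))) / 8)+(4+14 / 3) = -33750020689409 / 4800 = -7031254310.29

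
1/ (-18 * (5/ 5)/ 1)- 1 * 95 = -1711/ 18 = -95.06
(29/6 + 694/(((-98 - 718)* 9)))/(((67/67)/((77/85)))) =1339877/312120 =4.29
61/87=0.70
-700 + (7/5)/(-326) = -1141007/1630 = -700.00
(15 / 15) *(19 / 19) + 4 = 5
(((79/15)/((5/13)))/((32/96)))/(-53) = -1027/1325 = -0.78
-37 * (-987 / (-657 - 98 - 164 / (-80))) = -19740 / 407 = -48.50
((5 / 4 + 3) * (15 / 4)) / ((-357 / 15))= -75 / 112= -0.67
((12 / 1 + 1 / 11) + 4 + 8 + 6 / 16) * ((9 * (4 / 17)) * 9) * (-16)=-1395144 / 187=-7460.66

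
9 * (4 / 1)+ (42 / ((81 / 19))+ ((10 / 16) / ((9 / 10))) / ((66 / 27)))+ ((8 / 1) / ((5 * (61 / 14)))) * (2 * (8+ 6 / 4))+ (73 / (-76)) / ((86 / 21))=52.88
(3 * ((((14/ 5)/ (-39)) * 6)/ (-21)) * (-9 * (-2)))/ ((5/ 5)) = 72/ 65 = 1.11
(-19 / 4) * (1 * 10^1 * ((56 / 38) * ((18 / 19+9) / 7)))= -1890 / 19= -99.47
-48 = -48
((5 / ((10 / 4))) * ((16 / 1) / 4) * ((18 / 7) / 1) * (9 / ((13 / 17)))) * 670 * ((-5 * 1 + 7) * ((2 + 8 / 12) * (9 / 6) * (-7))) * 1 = -118091520 / 13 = -9083963.08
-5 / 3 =-1.67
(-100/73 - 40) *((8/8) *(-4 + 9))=-15100/73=-206.85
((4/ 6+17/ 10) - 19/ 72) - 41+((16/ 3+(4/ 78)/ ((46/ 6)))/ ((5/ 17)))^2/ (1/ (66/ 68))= 9045429877/ 32184360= 281.05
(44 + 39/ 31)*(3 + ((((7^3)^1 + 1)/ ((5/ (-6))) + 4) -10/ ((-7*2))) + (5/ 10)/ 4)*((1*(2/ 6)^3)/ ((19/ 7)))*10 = -159084767/ 63612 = -2500.86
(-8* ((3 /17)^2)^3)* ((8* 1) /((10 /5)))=-23328 /24137569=-0.00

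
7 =7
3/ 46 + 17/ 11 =1.61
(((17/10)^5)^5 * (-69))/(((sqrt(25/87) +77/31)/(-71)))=5870865697641308850423175644756326235567/4917980000000000000000000000000 - 27167761849064125147502380204126901523 * sqrt(87)/983596000000000000000000000000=936125326.60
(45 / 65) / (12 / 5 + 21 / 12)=180 / 1079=0.17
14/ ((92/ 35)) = 245/ 46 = 5.33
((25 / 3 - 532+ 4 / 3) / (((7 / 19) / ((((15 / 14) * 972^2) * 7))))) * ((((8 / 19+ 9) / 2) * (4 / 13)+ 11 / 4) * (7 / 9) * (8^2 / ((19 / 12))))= -327599846115840 / 247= -1326315166460.89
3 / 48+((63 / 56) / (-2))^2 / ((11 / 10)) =493 / 1408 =0.35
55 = 55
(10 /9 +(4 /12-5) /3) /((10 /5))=-2 /9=-0.22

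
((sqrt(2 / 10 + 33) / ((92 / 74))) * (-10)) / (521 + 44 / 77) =-259 * sqrt(830) / 83973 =-0.09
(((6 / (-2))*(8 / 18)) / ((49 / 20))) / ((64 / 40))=-50 / 147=-0.34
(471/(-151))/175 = -471/26425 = -0.02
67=67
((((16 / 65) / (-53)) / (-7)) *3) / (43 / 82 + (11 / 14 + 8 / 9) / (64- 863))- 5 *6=-6961805007 / 232089650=-30.00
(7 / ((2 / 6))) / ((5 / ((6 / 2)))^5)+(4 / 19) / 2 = 103207 / 59375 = 1.74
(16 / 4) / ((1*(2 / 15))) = 30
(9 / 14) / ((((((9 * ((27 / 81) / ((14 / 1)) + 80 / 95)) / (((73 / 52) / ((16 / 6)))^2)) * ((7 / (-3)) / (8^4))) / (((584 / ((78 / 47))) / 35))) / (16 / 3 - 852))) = 25412432824512 / 74388223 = 341619.03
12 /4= 3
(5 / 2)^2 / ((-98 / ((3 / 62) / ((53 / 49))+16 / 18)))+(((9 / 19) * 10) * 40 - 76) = 24981410023 / 220267152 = 113.41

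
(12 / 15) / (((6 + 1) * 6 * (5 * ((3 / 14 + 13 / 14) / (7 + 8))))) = 0.05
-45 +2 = -43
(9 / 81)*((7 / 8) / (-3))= -0.03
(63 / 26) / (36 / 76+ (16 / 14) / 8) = 8379 / 2132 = 3.93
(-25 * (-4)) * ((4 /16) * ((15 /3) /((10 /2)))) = 25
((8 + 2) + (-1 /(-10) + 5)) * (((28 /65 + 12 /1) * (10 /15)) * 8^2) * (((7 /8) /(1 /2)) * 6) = 27329792 /325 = 84091.67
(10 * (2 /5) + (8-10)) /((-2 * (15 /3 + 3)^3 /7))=-7 /512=-0.01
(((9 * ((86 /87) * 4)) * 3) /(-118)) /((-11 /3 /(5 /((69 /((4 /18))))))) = 1720 /432883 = 0.00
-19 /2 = -9.50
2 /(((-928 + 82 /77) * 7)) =-0.00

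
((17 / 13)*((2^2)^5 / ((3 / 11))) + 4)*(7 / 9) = 1341508 / 351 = 3821.96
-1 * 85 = -85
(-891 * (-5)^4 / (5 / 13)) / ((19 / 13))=-18822375 / 19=-990651.32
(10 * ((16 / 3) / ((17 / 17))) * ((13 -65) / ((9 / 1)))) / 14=-4160 / 189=-22.01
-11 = -11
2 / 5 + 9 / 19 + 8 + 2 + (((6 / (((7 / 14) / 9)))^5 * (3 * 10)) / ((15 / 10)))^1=27917233460233 / 95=293865615370.87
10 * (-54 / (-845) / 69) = 36 / 3887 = 0.01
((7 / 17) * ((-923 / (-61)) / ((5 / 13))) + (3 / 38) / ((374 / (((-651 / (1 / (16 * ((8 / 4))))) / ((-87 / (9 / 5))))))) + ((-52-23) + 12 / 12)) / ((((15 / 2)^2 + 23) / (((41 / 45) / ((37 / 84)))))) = -111040947472 / 73719779353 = -1.51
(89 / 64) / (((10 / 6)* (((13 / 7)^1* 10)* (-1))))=-1869 / 41600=-0.04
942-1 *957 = -15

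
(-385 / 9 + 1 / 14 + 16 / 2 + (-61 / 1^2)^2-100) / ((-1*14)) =-451873 / 1764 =-256.16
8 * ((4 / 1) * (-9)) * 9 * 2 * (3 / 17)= -15552 / 17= -914.82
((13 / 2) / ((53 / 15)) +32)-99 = -65.16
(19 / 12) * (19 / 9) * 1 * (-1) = -361 / 108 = -3.34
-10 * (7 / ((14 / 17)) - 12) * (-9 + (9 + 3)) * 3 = 315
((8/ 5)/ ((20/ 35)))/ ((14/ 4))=4/ 5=0.80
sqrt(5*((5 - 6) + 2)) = sqrt(5) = 2.24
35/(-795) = -7/159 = -0.04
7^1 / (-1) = -7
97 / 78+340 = 26617 / 78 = 341.24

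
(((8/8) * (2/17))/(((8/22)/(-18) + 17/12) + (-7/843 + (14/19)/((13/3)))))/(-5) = -54970344/3640331975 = -0.02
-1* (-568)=568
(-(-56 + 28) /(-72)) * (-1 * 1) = 7 /18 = 0.39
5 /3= 1.67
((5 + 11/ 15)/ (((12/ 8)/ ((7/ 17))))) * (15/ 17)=1204/ 867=1.39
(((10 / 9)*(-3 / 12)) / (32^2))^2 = 25 / 339738624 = 0.00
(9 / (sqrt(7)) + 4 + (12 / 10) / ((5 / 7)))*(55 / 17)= 495*sqrt(7) / 119 + 1562 / 85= 29.38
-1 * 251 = -251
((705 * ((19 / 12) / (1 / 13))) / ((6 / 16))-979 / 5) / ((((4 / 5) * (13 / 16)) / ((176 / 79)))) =406569152 / 3081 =131960.13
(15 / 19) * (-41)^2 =25215 / 19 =1327.11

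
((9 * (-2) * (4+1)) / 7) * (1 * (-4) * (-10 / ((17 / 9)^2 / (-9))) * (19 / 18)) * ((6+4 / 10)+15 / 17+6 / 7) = 2683215720 / 240737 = 11145.84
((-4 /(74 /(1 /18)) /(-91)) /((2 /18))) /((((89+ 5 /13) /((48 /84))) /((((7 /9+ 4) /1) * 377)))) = 32422 /9480177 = 0.00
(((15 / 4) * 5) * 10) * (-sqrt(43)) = -375 * sqrt(43) / 2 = -1229.52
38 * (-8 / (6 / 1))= -152 / 3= -50.67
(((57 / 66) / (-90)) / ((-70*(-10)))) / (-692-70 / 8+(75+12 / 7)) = 19 / 864913500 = 0.00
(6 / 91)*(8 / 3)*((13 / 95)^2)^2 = 35152 / 570154375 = 0.00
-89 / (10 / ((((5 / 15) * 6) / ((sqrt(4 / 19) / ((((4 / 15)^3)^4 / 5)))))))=-746586112 * sqrt(19) / 3243658447265625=-0.00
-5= -5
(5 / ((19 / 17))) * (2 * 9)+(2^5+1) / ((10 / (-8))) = 54.13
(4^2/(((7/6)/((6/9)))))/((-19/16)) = -7.70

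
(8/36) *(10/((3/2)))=40/27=1.48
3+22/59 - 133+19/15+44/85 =-384679/3009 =-127.84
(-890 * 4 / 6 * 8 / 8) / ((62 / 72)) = -21360 / 31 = -689.03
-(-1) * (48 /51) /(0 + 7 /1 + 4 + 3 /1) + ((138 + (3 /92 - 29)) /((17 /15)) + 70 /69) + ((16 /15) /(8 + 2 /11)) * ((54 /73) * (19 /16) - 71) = 47551040497 /539462700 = 88.15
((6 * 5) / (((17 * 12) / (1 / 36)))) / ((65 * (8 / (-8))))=-1 / 15912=-0.00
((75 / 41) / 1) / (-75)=-1 / 41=-0.02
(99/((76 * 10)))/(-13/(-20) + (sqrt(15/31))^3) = 38341017/140017802 - 460350 * sqrt(465)/70008901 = 0.13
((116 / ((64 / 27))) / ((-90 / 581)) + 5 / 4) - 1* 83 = -63627 / 160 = -397.67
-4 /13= -0.31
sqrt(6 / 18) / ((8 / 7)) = 7 * sqrt(3) / 24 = 0.51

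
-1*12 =-12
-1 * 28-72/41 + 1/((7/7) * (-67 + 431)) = -444039/14924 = -29.75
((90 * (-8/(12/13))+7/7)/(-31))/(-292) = -779/9052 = -0.09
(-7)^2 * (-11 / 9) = -539 / 9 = -59.89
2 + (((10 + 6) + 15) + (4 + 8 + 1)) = 46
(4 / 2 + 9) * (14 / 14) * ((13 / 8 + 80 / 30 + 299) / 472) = 80069 / 11328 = 7.07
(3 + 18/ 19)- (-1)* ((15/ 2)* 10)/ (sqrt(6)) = 75/ 19 + 25* sqrt(6)/ 2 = 34.57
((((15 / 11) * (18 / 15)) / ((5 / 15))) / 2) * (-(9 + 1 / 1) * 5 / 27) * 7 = -350 / 11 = -31.82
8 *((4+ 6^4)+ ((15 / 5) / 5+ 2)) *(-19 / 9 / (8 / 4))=-164996 / 15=-10999.73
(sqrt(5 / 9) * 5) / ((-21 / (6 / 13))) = -10 * sqrt(5) / 273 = -0.08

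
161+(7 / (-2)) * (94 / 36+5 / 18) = 1358 / 9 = 150.89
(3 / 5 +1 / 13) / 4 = 11 / 65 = 0.17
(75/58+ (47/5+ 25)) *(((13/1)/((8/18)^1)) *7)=8477469/1160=7308.16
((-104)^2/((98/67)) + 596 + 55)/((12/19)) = 7490465/588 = 12738.89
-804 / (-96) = 67 / 8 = 8.38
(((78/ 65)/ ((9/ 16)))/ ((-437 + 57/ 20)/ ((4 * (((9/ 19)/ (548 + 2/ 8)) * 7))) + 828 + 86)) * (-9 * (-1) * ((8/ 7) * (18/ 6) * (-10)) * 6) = 26542080/ 114456107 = 0.23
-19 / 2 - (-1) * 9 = -1 / 2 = -0.50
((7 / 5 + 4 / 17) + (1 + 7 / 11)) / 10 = 0.33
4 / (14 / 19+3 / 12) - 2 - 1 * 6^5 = -583046 / 75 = -7773.95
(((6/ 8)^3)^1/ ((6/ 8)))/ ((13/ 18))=81/ 104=0.78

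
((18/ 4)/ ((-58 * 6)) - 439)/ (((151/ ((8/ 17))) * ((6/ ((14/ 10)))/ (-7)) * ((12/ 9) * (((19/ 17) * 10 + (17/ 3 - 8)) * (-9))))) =-4990699/ 236991480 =-0.02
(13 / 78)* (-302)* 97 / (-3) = 14647 / 9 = 1627.44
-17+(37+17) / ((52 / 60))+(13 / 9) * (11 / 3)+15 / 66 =392519 / 7722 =50.83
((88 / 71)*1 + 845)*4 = 240332 / 71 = 3384.96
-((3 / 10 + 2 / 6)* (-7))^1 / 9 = 133 / 270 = 0.49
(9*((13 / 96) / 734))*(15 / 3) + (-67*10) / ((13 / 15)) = -236051865 / 305344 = -773.07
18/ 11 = 1.64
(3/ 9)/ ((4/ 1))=1/ 12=0.08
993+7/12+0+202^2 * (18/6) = 1480867/12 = 123405.58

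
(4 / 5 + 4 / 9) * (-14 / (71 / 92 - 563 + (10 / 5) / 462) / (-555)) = -5553856 / 99470288475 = -0.00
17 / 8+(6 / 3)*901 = 14433 / 8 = 1804.12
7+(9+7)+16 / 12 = 73 / 3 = 24.33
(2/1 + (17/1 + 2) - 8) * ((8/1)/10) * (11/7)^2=6292/245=25.68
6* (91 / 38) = 273 / 19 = 14.37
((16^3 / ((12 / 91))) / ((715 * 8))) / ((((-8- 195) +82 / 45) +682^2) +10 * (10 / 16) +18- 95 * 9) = 0.00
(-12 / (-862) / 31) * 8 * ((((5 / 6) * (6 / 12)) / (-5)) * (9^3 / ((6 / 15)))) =-7290 / 13361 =-0.55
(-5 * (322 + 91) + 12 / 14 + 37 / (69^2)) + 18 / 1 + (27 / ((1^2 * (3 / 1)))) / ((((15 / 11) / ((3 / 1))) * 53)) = -18067459787 / 8831655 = -2045.76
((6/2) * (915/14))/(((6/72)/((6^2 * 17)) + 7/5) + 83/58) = 69.25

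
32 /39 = 0.82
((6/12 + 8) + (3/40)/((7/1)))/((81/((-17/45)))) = -40511/1020600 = -0.04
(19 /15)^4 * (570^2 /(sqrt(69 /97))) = 188183524 * sqrt(6693) /15525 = 991654.53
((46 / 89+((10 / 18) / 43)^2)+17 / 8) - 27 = -2597425967 / 106635528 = -24.36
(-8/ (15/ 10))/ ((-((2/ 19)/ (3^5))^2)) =28422252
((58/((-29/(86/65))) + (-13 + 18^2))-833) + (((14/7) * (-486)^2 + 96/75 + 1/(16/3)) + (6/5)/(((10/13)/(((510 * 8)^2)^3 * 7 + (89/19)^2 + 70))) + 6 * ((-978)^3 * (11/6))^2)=94590230636737714622720737623/1877200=50388999913028827308076.25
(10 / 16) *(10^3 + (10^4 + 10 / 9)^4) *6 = 82048956075458213750 / 2187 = 37516669444653961.48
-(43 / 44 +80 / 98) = -3867 / 2156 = -1.79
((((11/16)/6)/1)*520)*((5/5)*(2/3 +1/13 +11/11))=935/9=103.89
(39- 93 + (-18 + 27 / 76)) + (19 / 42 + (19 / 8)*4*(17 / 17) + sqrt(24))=-98461 / 1596 + 2*sqrt(6)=-56.79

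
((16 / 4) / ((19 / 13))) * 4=10.95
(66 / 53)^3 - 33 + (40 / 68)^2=-1321865905 / 43025453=-30.72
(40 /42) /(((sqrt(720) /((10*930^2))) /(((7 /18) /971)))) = 480500*sqrt(5) /8739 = 122.95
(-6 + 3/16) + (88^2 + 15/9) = 371513/48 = 7739.85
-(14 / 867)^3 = -2744 / 651714363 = -0.00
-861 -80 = -941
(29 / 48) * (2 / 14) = 29 / 336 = 0.09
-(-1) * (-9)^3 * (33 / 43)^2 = -793881 / 1849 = -429.36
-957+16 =-941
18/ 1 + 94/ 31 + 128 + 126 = 8526/ 31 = 275.03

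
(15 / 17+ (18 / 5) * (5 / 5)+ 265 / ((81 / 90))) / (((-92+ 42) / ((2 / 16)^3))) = -228679 / 19584000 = -0.01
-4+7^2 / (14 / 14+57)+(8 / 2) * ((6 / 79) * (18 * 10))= 236103 / 4582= 51.53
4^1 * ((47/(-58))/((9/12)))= -376/87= -4.32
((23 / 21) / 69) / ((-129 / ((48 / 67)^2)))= -256 / 4053567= -0.00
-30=-30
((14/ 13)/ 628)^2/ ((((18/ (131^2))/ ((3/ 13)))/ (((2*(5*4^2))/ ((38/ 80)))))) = 672711200/ 3086769621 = 0.22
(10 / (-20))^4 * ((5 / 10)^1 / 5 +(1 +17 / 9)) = 269 / 1440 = 0.19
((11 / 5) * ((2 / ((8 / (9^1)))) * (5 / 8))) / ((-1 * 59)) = -99 / 1888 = -0.05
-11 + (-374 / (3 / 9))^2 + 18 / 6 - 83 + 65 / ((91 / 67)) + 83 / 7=8811969 / 7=1258852.71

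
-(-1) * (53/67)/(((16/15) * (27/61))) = 16165/9648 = 1.68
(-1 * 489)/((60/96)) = -3912/5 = -782.40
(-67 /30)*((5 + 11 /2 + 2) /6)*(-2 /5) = 67 /36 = 1.86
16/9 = 1.78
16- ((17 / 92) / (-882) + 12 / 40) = 6369889 / 405720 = 15.70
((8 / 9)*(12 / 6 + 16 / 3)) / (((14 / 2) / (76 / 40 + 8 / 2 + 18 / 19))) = 114488 / 17955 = 6.38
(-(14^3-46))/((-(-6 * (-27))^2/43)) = 58007/13122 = 4.42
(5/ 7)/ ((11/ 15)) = 75/ 77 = 0.97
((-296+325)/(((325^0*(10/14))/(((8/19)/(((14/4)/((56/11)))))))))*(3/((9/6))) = 51968/1045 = 49.73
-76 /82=-38 /41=-0.93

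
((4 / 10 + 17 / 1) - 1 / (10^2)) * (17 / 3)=29563 / 300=98.54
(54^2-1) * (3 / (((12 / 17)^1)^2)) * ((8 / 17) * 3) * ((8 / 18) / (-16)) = -49555 / 72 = -688.26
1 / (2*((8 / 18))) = 9 / 8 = 1.12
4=4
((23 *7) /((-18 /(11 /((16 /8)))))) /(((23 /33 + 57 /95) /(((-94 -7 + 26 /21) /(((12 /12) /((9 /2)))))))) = 29151925 /1712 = 17027.99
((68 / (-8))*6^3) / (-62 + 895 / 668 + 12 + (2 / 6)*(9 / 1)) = 136272 / 3389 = 40.21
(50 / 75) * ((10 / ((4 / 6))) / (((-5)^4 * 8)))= 1 / 500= 0.00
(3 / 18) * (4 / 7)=2 / 21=0.10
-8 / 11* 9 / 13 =-72 / 143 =-0.50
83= 83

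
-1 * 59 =-59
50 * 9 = 450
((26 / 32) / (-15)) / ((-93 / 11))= 143 / 22320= 0.01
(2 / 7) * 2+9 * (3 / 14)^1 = 5 / 2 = 2.50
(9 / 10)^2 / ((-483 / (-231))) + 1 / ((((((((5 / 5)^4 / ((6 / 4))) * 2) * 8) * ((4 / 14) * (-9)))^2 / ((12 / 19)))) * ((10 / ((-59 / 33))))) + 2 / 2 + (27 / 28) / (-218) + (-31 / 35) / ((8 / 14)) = -282553669259 / 1690095052800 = -0.17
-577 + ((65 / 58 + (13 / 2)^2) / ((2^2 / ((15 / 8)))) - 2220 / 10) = -2890423 / 3712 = -778.67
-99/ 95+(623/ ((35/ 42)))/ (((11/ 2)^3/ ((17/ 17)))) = 436407/ 126445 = 3.45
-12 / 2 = -6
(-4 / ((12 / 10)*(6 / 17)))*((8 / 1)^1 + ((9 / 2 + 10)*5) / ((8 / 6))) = -42415 / 72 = -589.10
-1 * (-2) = 2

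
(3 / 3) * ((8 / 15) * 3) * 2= 3.20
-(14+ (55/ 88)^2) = -14.39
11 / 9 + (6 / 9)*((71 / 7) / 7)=965 / 441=2.19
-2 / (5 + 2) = -2 / 7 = -0.29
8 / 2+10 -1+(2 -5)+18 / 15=56 / 5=11.20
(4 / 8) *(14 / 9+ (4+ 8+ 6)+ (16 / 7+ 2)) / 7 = 751 / 441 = 1.70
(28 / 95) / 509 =28 / 48355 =0.00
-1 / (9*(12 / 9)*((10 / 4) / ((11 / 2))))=-11 / 60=-0.18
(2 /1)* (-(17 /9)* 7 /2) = -119 /9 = -13.22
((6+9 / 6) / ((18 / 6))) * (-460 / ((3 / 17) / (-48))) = 312800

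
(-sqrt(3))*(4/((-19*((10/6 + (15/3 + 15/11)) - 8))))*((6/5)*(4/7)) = 3168*sqrt(3)/665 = 8.25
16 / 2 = 8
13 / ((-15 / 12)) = -52 / 5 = -10.40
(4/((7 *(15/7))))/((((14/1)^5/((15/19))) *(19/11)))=11/48538616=0.00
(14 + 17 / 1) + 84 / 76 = 610 / 19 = 32.11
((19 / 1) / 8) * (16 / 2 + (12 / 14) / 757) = 402781 / 21196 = 19.00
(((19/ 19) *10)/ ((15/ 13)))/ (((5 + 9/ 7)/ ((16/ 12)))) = 182/ 99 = 1.84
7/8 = 0.88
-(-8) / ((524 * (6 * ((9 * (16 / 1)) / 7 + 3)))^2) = 49 / 33638992200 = 0.00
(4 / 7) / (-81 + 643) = 2 / 1967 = 0.00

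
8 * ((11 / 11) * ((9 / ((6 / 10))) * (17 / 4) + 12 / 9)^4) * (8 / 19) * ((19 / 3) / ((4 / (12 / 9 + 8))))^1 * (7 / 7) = 2604366950647 / 2916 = 893129955.64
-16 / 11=-1.45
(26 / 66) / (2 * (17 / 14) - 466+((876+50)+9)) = 91 / 108900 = 0.00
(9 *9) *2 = 162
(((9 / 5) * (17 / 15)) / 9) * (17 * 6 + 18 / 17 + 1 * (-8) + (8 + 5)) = 1837 / 75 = 24.49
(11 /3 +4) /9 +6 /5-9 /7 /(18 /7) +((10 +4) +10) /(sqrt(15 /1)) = 419 /270 +8 * sqrt(15) /5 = 7.75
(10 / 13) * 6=60 / 13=4.62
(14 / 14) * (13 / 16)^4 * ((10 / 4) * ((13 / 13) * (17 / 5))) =485537 / 131072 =3.70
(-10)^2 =100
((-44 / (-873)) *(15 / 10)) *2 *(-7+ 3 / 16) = -1199 / 1164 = -1.03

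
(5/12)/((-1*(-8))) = 0.05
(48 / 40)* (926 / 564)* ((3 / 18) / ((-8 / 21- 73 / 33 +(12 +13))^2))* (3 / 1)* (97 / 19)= 2396495871 / 239243415680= 0.01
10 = 10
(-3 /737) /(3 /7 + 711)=-7 /1223420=-0.00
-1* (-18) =18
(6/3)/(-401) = -2/401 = -0.00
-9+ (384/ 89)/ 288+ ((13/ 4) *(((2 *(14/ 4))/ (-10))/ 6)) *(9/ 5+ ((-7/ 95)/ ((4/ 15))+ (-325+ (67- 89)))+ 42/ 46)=7570873339/ 62228800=121.66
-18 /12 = -3 /2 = -1.50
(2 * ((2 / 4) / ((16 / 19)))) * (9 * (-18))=-1539 / 8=-192.38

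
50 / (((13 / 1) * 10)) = 5 / 13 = 0.38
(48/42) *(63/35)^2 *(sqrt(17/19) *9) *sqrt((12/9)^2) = 7776 *sqrt(323)/3325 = 42.03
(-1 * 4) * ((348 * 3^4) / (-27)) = 4176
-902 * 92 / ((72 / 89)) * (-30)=9231970 / 3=3077323.33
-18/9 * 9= -18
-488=-488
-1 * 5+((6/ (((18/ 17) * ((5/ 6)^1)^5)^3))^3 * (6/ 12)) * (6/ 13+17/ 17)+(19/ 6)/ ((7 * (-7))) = 37489731272584101322898945790181052004127/ 108627773443004116415977478027343750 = 345121.05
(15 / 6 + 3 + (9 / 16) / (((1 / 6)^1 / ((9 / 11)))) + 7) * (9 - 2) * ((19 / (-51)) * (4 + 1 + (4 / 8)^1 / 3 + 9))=-563.82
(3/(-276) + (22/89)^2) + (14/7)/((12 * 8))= 0.07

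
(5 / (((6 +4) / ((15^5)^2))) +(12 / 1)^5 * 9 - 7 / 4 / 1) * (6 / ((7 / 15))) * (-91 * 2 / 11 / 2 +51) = 12196250491987125 / 77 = 158392863532300.32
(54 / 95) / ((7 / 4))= 216 / 665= 0.32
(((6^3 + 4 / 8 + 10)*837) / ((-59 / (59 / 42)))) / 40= -126387 / 1120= -112.85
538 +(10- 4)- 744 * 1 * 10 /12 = -76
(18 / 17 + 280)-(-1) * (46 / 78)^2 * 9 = 816475 / 2873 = 284.19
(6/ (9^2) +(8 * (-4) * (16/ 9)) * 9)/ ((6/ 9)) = -6911/ 9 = -767.89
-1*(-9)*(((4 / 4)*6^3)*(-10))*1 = -19440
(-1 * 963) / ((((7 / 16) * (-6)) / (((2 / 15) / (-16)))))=-107 / 35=-3.06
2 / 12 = 1 / 6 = 0.17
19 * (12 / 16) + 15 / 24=119 / 8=14.88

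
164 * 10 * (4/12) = 1640/3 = 546.67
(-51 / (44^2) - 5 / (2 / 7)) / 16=-33931 / 30976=-1.10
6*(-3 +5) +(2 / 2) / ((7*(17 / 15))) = 1443 / 119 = 12.13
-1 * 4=-4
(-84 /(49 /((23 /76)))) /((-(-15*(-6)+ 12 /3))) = 69 /12502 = 0.01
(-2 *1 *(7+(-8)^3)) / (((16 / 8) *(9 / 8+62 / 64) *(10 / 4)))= 6464 / 67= 96.48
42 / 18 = 7 / 3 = 2.33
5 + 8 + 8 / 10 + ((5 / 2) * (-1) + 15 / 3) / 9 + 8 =1987 / 90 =22.08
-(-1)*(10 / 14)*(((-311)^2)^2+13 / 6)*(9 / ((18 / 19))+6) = 8700105214145 / 84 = 103572681120.77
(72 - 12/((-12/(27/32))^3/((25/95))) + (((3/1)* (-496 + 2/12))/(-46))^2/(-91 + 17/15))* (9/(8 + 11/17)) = 781030364157891/12431030484992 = 62.83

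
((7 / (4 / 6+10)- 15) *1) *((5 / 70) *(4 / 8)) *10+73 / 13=2869 / 5824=0.49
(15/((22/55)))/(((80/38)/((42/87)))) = 1995/232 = 8.60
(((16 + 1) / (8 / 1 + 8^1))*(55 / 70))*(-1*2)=-187 / 112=-1.67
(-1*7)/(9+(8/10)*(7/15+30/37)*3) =-6475/11161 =-0.58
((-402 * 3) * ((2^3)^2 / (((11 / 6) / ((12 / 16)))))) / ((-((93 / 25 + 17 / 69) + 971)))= 599140800 / 18499987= 32.39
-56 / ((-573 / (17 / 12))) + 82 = 82.14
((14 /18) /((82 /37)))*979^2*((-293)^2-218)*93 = 658958185744859 /246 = 2678691811970.97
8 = 8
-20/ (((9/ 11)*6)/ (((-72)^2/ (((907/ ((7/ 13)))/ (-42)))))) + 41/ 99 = 527.03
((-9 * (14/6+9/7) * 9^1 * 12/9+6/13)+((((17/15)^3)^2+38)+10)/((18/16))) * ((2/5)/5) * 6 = -12905455774072/77741015625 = -166.01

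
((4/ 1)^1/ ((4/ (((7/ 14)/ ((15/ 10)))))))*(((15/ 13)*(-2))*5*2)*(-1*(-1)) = -100/ 13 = -7.69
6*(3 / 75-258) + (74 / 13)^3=-74880118 / 54925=-1363.32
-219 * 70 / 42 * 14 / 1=-5110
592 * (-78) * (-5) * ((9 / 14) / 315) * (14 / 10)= 23088 / 35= 659.66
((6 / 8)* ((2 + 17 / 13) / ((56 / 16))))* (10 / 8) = 645 / 728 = 0.89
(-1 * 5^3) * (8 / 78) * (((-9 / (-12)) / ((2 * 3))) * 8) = -500 / 39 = -12.82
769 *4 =3076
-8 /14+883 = 6177 /7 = 882.43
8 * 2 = 16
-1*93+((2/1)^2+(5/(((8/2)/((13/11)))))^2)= -86.82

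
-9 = -9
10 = 10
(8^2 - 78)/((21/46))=-92/3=-30.67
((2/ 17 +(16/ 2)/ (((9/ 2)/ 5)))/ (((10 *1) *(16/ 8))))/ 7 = 689/ 10710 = 0.06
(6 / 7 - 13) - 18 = -211 / 7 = -30.14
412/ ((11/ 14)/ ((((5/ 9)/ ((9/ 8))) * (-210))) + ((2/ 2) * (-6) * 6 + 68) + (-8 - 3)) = 16150400/ 822903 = 19.63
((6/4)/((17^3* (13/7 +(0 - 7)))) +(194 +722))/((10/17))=21601477/13872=1557.20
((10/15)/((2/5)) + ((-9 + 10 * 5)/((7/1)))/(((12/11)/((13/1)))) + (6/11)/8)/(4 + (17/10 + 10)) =55080/12089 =4.56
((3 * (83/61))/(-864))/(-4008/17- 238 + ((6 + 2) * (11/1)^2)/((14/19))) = -9877/1755991872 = -0.00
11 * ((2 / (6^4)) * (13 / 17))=143 / 11016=0.01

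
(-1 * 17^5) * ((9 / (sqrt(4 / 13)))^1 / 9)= -1419857 * sqrt(13) / 2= -2559683.61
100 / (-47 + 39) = -25 / 2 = -12.50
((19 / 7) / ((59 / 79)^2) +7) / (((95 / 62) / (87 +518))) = 2169188296 / 462973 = 4685.35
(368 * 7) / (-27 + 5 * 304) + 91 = 138439 / 1493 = 92.73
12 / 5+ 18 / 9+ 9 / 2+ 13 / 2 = 77 / 5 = 15.40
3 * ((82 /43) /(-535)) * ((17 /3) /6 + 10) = -8077 /69015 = -0.12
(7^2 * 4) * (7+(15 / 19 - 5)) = 10388 / 19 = 546.74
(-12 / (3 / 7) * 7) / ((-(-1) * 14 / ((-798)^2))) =-8915256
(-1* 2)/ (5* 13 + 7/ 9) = -9/ 296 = -0.03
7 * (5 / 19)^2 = 175 / 361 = 0.48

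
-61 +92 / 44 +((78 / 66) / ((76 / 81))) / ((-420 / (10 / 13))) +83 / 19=-638371 / 11704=-54.54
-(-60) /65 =12 /13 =0.92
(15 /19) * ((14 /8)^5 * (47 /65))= 9.37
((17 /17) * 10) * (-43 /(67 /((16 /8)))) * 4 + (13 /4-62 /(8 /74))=-166587 /268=-621.59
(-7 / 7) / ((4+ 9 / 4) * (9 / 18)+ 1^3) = -8 / 33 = -0.24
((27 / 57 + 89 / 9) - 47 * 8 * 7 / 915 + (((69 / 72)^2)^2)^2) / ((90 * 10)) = 0.01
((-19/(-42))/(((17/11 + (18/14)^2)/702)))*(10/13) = 76.37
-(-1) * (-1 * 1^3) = -1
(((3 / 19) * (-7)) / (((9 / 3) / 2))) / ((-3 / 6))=28 / 19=1.47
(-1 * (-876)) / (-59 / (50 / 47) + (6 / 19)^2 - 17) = -15811800 / 1306103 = -12.11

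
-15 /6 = -5 /2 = -2.50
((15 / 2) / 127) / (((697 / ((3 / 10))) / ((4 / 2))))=9 / 177038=0.00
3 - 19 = -16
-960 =-960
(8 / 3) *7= 56 / 3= 18.67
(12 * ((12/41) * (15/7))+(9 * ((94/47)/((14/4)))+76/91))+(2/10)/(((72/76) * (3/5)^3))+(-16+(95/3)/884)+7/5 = -25479557/308255220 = -0.08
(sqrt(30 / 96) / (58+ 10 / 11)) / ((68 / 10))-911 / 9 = -911 / 9+ 55* sqrt(5) / 88128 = -101.22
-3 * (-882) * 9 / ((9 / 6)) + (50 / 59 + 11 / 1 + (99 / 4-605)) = 3612593 / 236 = 15307.60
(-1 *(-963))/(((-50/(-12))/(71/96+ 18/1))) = 1732437/400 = 4331.09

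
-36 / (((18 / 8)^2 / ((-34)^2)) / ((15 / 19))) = -369920 / 57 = -6489.82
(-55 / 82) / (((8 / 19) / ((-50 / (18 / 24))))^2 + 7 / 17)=-210959375 / 129521296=-1.63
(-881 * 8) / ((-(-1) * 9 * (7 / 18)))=-14096 / 7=-2013.71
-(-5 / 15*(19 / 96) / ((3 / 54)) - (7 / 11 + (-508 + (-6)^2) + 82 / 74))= -3054571 / 6512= -469.07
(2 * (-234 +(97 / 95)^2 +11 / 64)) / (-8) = 134456949 / 2310400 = 58.20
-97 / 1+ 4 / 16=-387 / 4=-96.75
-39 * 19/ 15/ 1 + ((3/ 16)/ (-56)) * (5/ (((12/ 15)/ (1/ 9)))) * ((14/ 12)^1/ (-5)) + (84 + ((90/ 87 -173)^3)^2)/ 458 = 354420377390392874397379477/ 6276766026654720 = 56465443491.97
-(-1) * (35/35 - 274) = -273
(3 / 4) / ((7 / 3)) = 9 / 28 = 0.32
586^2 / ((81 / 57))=6524524 / 27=241649.04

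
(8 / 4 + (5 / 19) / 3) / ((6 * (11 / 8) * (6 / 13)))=3094 / 5643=0.55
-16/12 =-1.33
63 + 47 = 110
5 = 5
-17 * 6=-102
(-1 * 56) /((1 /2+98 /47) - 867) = 0.06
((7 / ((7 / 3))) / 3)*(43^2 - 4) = 1845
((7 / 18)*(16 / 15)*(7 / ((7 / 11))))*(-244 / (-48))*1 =23.20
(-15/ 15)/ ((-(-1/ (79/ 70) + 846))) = 79/ 66764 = 0.00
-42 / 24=-7 / 4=-1.75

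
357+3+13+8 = 381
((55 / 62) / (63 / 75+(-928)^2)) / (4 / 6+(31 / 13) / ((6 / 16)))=53625 / 365745201548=0.00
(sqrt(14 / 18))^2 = 7 / 9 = 0.78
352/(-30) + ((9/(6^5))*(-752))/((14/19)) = -48817/3780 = -12.91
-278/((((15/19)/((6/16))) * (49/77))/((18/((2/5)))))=-261459/28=-9337.82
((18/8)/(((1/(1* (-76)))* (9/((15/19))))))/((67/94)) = -1410/67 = -21.04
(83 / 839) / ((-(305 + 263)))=-83 / 476552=-0.00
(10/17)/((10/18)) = 1.06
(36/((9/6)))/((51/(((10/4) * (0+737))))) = 867.06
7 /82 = 0.09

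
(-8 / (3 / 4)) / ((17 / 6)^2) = -384 / 289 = -1.33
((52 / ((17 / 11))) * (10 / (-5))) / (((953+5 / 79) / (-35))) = 112970 / 45713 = 2.47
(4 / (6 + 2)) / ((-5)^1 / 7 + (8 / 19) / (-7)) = -133 / 206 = -0.65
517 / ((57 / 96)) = 16544 / 19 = 870.74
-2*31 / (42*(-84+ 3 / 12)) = 124 / 7035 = 0.02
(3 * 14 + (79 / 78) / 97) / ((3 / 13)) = 317851 / 1746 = 182.05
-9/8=-1.12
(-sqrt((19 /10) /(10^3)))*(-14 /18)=7*sqrt(19) /900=0.03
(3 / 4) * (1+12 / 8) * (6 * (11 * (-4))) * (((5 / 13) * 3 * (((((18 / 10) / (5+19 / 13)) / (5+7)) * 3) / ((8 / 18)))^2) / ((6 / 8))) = -18.70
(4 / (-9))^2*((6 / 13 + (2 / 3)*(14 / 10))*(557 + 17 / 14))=1133696 / 7371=153.80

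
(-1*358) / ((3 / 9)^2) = -3222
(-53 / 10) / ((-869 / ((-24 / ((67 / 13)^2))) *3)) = -35828 / 19504705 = -0.00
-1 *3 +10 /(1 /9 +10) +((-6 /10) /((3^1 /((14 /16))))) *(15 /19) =-29727 /13832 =-2.15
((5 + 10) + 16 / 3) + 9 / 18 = 125 / 6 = 20.83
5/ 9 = 0.56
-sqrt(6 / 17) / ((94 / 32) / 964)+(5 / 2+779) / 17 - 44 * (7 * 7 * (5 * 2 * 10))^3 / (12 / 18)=-264004355998437 / 34 - 15424 * sqrt(102) / 799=-7764834000148.99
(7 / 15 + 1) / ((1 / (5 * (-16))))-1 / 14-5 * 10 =-7031 / 42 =-167.40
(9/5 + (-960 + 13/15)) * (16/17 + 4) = -80416/17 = -4730.35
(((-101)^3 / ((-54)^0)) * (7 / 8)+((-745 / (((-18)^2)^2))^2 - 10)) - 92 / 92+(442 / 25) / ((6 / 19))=-248353652484714167 / 275499014400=-901468.39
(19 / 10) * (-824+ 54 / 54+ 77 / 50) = -1560.77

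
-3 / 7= -0.43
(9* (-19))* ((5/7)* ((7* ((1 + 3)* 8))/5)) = -5472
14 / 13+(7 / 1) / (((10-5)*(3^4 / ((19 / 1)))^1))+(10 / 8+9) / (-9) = 5611 / 21060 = 0.27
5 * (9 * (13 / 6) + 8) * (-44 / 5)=-1210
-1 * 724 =-724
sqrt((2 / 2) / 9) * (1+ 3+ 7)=11 / 3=3.67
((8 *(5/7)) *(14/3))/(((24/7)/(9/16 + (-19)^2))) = 202475/72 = 2812.15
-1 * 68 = -68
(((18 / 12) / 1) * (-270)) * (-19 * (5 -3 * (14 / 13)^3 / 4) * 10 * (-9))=-6182393850 / 2197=-2814016.32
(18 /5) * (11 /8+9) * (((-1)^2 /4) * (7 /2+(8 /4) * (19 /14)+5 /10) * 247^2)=2141964981 /560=3824937.47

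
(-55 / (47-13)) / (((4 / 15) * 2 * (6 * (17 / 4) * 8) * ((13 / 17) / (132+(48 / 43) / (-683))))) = -266520375 / 103848784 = -2.57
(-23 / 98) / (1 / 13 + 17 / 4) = -598 / 11025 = -0.05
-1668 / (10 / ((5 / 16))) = -417 / 8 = -52.12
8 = 8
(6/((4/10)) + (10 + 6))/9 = 31/9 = 3.44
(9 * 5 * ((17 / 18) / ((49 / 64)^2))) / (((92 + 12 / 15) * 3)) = 54400 / 208887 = 0.26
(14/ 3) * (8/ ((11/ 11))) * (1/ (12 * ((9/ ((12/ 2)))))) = 56/ 27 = 2.07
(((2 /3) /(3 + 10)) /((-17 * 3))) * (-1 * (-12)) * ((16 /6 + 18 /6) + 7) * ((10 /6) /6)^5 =-59375 /234896922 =-0.00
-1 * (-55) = 55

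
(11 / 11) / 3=1 / 3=0.33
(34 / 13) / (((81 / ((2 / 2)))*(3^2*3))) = 34 / 28431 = 0.00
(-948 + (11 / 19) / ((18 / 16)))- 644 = -272144 / 171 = -1591.49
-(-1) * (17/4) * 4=17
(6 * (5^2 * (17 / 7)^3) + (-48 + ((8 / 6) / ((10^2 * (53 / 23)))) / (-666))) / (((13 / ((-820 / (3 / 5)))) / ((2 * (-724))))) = 226474505949597296 / 708272019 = 319756392.85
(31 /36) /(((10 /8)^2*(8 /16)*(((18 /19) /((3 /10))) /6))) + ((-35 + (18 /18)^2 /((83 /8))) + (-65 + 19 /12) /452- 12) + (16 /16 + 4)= -6744387341 /168822000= -39.95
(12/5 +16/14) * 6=744/35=21.26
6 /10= 3 /5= 0.60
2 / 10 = 1 / 5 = 0.20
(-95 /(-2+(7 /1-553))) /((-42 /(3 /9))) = -95 /69048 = -0.00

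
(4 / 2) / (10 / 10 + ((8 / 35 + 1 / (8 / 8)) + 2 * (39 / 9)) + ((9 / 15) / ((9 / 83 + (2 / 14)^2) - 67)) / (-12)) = 25383400 / 138288583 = 0.18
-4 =-4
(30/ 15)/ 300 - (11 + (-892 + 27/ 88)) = 5812619/ 6600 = 880.70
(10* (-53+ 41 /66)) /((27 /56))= -967960 /891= -1086.37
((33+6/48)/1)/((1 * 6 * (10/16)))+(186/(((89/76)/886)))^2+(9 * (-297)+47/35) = 32941225581975607/1663410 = 19803431253.86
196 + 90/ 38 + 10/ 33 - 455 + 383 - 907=-489266/ 627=-780.33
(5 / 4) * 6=15 / 2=7.50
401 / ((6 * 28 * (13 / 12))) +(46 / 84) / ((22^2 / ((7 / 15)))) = 8735873 / 3963960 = 2.20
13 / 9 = 1.44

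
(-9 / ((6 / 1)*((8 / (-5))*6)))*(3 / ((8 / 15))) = 225 / 256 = 0.88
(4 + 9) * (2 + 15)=221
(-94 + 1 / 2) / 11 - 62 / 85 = -1569 / 170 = -9.23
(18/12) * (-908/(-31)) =1362/31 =43.94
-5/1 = -5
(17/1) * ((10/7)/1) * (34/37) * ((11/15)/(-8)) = -3179/1554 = -2.05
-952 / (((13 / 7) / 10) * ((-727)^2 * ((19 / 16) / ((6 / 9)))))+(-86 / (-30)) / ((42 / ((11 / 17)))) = 54135617999 / 1398154760730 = 0.04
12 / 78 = 2 / 13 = 0.15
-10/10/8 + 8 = 63/8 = 7.88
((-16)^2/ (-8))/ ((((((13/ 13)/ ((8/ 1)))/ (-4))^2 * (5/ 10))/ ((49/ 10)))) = -1605632/ 5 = -321126.40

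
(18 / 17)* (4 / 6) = 12 / 17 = 0.71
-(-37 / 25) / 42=37 / 1050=0.04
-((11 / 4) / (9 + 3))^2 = -121 / 2304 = -0.05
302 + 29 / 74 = 22377 / 74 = 302.39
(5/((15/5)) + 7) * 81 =702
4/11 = 0.36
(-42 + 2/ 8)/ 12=-167/ 48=-3.48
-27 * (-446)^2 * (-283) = 1519917156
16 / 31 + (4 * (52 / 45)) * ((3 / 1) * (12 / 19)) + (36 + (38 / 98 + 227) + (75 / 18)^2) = 1506663113 / 5194980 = 290.02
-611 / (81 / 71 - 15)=43381 / 984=44.09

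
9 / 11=0.82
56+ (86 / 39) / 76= 83035 / 1482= 56.03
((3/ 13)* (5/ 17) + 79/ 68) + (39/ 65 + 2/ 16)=17279/ 8840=1.95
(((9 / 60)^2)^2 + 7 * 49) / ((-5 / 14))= -384160567 / 400000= -960.40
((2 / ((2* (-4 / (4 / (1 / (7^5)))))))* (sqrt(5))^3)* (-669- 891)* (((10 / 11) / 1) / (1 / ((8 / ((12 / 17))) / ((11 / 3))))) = 44572164000* sqrt(5) / 121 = 823689162.05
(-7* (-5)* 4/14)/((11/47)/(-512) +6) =240640/144373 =1.67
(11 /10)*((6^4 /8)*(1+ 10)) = 9801 /5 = 1960.20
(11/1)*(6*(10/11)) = 60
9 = 9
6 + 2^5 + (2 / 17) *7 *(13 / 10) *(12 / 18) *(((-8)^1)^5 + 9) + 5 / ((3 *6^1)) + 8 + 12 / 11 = -23100229 / 990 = -23333.56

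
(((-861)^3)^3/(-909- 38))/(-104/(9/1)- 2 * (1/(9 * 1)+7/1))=-2340296442901919061765876069/219704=-10652042943696605713896.32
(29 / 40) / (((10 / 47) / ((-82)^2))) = 2291203 / 100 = 22912.03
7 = 7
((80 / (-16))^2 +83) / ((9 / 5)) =60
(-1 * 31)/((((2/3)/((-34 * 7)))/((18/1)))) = 199206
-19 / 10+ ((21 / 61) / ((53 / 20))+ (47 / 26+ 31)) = 6522397 / 210145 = 31.04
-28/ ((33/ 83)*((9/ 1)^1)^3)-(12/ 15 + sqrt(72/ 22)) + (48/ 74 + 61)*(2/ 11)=45895094/ 4450545-6*sqrt(11)/ 11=8.50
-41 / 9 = -4.56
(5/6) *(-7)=-35/6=-5.83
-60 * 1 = -60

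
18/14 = 9/7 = 1.29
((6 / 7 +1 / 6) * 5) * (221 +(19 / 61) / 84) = 243470945 / 215208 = 1131.33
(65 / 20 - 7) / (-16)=0.23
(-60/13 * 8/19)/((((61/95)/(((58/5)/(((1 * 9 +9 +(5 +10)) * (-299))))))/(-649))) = -547520/237107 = -2.31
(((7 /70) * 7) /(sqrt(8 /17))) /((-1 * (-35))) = sqrt(34) /200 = 0.03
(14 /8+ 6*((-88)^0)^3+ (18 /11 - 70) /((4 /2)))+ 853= 36369 /44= 826.57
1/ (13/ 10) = 10/ 13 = 0.77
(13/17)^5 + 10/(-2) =-6727992/1419857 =-4.74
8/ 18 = 4/ 9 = 0.44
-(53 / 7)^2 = -2809 / 49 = -57.33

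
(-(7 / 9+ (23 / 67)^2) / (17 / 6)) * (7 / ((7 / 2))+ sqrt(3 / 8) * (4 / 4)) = -144736 / 228939-18092 * sqrt(6) / 228939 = -0.83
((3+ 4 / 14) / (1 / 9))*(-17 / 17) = -207 / 7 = -29.57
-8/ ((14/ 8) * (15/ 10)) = -64/ 21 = -3.05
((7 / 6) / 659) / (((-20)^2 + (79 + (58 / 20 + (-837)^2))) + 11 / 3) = 35 / 13859848783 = 0.00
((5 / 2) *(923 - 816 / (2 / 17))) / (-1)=15032.50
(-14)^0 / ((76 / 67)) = 67 / 76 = 0.88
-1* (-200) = 200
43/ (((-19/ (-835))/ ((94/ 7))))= 3375070/ 133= 25376.47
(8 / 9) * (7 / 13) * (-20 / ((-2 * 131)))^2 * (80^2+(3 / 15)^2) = 35840224 / 2007837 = 17.85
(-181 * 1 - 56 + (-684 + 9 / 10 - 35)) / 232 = -9551 / 2320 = -4.12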